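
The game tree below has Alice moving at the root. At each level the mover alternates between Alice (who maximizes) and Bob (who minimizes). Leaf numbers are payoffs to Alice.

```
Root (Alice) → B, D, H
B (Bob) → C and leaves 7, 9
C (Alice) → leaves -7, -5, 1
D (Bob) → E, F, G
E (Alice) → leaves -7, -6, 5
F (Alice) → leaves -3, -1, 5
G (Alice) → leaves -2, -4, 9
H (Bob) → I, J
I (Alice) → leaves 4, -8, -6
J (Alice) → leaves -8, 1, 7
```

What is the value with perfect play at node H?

4

I: max(4, -8, -6) = 4
J: max(-8, 1, 7) = 7
H: min(4, 7) = 4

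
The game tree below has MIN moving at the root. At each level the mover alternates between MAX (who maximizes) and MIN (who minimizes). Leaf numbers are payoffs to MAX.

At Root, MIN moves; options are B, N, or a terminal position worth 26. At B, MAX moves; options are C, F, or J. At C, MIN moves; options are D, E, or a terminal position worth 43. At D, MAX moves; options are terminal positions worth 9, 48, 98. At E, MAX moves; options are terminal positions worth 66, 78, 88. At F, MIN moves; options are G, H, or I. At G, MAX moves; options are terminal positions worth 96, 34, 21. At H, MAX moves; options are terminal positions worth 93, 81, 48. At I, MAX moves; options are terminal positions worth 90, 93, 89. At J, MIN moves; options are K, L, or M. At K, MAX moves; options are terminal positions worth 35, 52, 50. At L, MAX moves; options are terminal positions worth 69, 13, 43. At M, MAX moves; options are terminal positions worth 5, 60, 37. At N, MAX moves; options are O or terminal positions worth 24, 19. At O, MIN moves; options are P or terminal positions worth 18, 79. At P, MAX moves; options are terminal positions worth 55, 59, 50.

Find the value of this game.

24

D (MAX): max(9, 48, 98) = 98
E (MAX): max(66, 78, 88) = 88
C (MIN): min(98, 88, 43) = 43
G (MAX): max(96, 34, 21) = 96
H (MAX): max(93, 81, 48) = 93
I (MAX): max(90, 93, 89) = 93
F (MIN): min(96, 93, 93) = 93
K (MAX): max(35, 52, 50) = 52
L (MAX): max(69, 13, 43) = 69
M (MAX): max(5, 60, 37) = 60
J (MIN): min(52, 69, 60) = 52
B (MAX): max(43, 93, 52) = 93
P (MAX): max(55, 59, 50) = 59
O (MIN): min(59, 18, 79) = 18
N (MAX): max(18, 24, 19) = 24
Root (MIN): min(93, 24, 26) = 24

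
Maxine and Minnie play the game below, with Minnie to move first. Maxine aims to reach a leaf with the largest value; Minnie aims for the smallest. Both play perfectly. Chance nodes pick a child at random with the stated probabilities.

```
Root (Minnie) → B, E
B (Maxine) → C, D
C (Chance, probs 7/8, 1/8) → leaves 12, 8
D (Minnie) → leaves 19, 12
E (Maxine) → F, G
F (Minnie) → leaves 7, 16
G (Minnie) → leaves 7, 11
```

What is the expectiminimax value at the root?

C (Chance): 7/8·12 + 1/8·8 = 11.5
D (Minnie): min(19, 12) = 12
B (Maxine): max(11.5, 12) = 12
F (Minnie): min(7, 16) = 7
G (Minnie): min(7, 11) = 7
E (Maxine): max(7, 7) = 7
Root (Minnie): min(12, 7) = 7

7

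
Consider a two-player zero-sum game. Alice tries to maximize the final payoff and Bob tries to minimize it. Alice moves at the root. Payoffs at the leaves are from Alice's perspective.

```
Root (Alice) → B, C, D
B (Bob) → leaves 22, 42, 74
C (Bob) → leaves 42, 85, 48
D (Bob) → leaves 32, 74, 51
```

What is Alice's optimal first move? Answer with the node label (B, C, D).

B (Bob): min(22, 42, 74) = 22
C (Bob): min(42, 85, 48) = 42
D (Bob): min(32, 74, 51) = 32
Root (Alice): max(22, 42, 32) = 42
Alice picks the child with the highest value: C (value 42).

C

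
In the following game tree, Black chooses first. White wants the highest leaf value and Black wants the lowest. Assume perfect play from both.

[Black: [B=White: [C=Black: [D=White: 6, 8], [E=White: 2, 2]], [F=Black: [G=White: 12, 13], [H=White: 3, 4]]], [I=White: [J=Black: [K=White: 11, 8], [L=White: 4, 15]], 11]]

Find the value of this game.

4

D (White): max(6, 8) = 8
E (White): max(2, 2) = 2
C (Black): min(8, 2) = 2
G (White): max(12, 13) = 13
H (White): max(3, 4) = 4
F (Black): min(13, 4) = 4
B (White): max(2, 4) = 4
K (White): max(11, 8) = 11
L (White): max(4, 15) = 15
J (Black): min(11, 15) = 11
I (White): max(11, 11) = 11
Root (Black): min(4, 11) = 4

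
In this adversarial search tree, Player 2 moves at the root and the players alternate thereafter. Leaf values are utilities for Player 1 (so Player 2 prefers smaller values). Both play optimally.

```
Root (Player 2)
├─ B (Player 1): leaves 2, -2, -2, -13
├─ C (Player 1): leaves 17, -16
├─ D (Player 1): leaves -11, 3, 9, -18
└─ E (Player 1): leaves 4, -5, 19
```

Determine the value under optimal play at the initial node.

B (Player 1): max(2, -2, -2, -13) = 2
C (Player 1): max(17, -16) = 17
D (Player 1): max(-11, 3, 9, -18) = 9
E (Player 1): max(4, -5, 19) = 19
Root (Player 2): min(2, 17, 9, 19) = 2

2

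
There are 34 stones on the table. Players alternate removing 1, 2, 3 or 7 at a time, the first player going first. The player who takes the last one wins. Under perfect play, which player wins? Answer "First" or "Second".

Positions where the player to move wins (W) vs loses (L):
i:   0  1  2  3  4  5  6  7  8  9 10 11 12 13 14 15 16 17 18 19 20 21 22 23 24 25 26 27 28 29 30 31 32 33 34
     L  W  W  W  L  W  W  W  L  W  W  W  L  W  W  W  L  W  W  W  L  W  W  W  L  W  W  W  L  W  W  W  L  W  W
Position 34 is W, so the first player wins.

First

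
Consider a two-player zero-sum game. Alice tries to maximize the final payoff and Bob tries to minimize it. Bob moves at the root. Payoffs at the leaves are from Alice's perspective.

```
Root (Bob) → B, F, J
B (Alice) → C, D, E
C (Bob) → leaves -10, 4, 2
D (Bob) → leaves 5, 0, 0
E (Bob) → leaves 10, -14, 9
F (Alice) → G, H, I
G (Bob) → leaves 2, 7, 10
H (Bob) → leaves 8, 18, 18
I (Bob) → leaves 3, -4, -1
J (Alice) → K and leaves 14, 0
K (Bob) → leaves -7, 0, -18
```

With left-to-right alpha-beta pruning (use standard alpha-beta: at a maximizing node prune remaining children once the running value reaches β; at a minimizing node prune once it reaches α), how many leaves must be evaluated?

C [α=-∞,β=+∞]: v=-10
D [α=-10,β=+∞]: v=0
E [α=0,β=+∞]: v=-14 after child 2 ≤ α → α-cutoff, skip 1
B [α=-∞,β=+∞]: v=0
G [α=-∞,β=0]: v=2
F [α=-∞,β=0]: v=2 after child 1 ≥ β → β-cutoff, skip 2
K [α=-∞,β=0]: v=-18
J [α=-∞,β=0]: v=14 after child 2 ≥ β → β-cutoff, skip 1
Root [α=-∞,β=+∞]: v=0
Leaves evaluated: 15 of 23.

15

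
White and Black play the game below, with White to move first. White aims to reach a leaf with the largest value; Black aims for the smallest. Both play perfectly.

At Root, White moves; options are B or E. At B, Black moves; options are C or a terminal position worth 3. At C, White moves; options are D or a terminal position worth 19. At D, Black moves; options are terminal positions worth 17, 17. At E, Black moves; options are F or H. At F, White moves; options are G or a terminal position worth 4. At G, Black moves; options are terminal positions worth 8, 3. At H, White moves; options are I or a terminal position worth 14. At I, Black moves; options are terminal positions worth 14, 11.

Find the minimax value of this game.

D (Black): min(17, 17) = 17
C (White): max(17, 19) = 19
B (Black): min(19, 3) = 3
G (Black): min(8, 3) = 3
F (White): max(3, 4) = 4
I (Black): min(14, 11) = 11
H (White): max(11, 14) = 14
E (Black): min(4, 14) = 4
Root (White): max(3, 4) = 4

4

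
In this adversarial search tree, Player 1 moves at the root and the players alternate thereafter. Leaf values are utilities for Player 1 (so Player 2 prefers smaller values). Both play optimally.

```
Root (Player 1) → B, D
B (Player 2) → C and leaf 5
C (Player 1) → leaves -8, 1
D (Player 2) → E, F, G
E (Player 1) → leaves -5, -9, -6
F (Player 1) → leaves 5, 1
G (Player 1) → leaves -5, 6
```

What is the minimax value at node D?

E: max(-5, -9, -6) = -5
F: max(5, 1) = 5
G: max(-5, 6) = 6
D: min(-5, 5, 6) = -5

-5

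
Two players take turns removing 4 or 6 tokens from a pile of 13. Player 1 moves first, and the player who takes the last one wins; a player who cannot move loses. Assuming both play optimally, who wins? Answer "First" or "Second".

Second

W/L table (W = player to move can force a win):
i:   0  1  2  3  4  5  6  7  8  9 10 11 12 13
     L  L  L  L  W  W  W  W  W  W  L  L  L  L
Position 13 is L, so the second player wins.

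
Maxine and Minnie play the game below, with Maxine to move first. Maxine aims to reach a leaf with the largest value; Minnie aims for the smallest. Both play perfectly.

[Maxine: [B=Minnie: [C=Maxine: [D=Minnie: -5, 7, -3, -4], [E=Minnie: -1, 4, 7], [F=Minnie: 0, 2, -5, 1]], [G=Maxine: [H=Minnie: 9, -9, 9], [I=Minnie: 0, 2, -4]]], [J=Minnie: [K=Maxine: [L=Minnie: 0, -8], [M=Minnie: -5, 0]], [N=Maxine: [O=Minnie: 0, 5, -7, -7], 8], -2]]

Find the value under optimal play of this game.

D (Minnie): min(-5, 7, -3, -4) = -5
E (Minnie): min(-1, 4, 7) = -1
F (Minnie): min(0, 2, -5, 1) = -5
C (Maxine): max(-5, -1, -5) = -1
H (Minnie): min(9, -9, 9) = -9
I (Minnie): min(0, 2, -4) = -4
G (Maxine): max(-9, -4) = -4
B (Minnie): min(-1, -4) = -4
L (Minnie): min(0, -8) = -8
M (Minnie): min(-5, 0) = -5
K (Maxine): max(-8, -5) = -5
O (Minnie): min(0, 5, -7, -7) = -7
N (Maxine): max(-7, 8) = 8
J (Minnie): min(-5, 8, -2) = -5
Root (Maxine): max(-4, -5) = -4

-4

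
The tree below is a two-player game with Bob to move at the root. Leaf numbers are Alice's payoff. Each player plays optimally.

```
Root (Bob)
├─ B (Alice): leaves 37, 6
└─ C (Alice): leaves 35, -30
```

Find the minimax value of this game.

B (Alice): max(37, 6) = 37
C (Alice): max(35, -30) = 35
Root (Bob): min(37, 35) = 35

35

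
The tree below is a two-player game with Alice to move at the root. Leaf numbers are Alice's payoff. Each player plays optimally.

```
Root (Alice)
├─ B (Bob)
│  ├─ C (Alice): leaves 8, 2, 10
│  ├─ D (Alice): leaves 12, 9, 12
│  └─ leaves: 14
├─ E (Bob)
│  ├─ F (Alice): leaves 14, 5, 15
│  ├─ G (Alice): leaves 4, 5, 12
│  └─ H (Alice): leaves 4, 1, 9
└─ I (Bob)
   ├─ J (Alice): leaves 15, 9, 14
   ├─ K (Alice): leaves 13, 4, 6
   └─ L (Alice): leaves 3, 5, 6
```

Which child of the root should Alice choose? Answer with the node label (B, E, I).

B

C (Alice): max(8, 2, 10) = 10
D (Alice): max(12, 9, 12) = 12
B (Bob): min(10, 12, 14) = 10
F (Alice): max(14, 5, 15) = 15
G (Alice): max(4, 5, 12) = 12
H (Alice): max(4, 1, 9) = 9
E (Bob): min(15, 12, 9) = 9
J (Alice): max(15, 9, 14) = 15
K (Alice): max(13, 4, 6) = 13
L (Alice): max(3, 5, 6) = 6
I (Bob): min(15, 13, 6) = 6
Root (Alice): max(10, 9, 6) = 10
Alice picks the child with the highest value: B (value 10).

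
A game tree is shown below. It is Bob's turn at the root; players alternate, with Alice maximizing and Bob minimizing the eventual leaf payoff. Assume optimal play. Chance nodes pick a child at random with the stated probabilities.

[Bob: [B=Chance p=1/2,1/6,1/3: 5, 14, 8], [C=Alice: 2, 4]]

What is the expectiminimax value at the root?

B (Chance): 1/2·5 + 1/6·14 + 1/3·8 = 7.5
C (Alice): max(2, 4) = 4
Root (Bob): min(7.5, 4) = 4

4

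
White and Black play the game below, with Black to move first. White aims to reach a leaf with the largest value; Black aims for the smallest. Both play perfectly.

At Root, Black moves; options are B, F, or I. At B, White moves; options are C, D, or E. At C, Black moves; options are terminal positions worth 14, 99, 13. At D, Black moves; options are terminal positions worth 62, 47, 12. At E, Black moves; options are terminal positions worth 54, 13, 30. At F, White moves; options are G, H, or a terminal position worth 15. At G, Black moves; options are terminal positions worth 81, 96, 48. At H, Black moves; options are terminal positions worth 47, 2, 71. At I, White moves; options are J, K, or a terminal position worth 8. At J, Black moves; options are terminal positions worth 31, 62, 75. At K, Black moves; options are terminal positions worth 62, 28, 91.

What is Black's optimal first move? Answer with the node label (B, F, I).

B

C (Black): min(14, 99, 13) = 13
D (Black): min(62, 47, 12) = 12
E (Black): min(54, 13, 30) = 13
B (White): max(13, 12, 13) = 13
G (Black): min(81, 96, 48) = 48
H (Black): min(47, 2, 71) = 2
F (White): max(48, 2, 15) = 48
J (Black): min(31, 62, 75) = 31
K (Black): min(62, 28, 91) = 28
I (White): max(31, 28, 8) = 31
Root (Black): min(13, 48, 31) = 13
Black picks the child with the lowest value: B (value 13).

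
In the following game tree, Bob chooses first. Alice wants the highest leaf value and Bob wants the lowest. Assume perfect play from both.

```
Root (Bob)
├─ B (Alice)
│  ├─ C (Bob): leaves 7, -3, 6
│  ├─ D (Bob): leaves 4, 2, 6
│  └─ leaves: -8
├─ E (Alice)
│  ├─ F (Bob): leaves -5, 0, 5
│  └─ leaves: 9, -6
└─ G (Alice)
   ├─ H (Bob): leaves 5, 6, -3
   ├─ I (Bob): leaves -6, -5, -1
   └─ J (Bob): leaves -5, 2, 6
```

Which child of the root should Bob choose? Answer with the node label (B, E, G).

C (Bob): min(7, -3, 6) = -3
D (Bob): min(4, 2, 6) = 2
B (Alice): max(-3, 2, -8) = 2
F (Bob): min(-5, 0, 5) = -5
E (Alice): max(-5, 9, -6) = 9
H (Bob): min(5, 6, -3) = -3
I (Bob): min(-6, -5, -1) = -6
J (Bob): min(-5, 2, 6) = -5
G (Alice): max(-3, -6, -5) = -3
Root (Bob): min(2, 9, -3) = -3
Bob picks the child with the lowest value: G (value -3).

G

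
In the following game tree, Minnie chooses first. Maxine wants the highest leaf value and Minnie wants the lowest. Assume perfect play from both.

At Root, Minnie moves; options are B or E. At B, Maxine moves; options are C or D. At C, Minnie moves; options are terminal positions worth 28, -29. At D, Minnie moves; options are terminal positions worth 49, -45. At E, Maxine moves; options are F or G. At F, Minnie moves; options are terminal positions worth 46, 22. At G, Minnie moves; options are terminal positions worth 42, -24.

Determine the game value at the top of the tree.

C (Minnie): min(28, -29) = -29
D (Minnie): min(49, -45) = -45
B (Maxine): max(-29, -45) = -29
F (Minnie): min(46, 22) = 22
G (Minnie): min(42, -24) = -24
E (Maxine): max(22, -24) = 22
Root (Minnie): min(-29, 22) = -29

-29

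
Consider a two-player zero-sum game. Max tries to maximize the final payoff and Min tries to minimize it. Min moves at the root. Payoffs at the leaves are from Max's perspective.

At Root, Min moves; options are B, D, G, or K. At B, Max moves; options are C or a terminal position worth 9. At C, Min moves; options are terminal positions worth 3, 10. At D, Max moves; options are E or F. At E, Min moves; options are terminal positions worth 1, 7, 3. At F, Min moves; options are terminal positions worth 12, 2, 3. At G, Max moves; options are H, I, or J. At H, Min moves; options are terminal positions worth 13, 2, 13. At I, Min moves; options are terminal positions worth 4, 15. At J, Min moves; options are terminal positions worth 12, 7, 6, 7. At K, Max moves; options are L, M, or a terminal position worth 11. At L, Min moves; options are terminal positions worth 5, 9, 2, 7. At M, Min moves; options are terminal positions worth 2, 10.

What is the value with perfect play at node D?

2

E: min(1, 7, 3) = 1
F: min(12, 2, 3) = 2
D: max(1, 2) = 2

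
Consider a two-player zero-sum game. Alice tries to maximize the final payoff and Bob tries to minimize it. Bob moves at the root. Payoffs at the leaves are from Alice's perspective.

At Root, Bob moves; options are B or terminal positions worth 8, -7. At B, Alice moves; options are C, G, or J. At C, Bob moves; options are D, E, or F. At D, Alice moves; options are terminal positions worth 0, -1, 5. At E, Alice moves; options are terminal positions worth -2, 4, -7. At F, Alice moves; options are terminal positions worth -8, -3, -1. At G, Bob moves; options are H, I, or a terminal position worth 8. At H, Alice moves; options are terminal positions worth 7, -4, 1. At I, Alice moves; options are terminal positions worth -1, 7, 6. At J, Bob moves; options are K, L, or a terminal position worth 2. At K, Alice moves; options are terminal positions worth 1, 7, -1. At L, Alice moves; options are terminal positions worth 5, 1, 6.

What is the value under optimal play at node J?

K: max(1, 7, -1) = 7
L: max(5, 1, 6) = 6
J: min(7, 6, 2) = 2

2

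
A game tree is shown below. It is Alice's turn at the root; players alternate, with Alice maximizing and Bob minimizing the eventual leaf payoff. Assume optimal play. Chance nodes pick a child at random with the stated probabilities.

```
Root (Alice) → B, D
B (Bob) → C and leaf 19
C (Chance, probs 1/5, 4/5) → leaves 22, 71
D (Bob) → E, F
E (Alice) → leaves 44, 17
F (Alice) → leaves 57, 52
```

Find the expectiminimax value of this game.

44

C (Chance): 1/5·22 + 4/5·71 = 61.2
B (Bob): min(61.2, 19) = 19
E (Alice): max(44, 17) = 44
F (Alice): max(57, 52) = 57
D (Bob): min(44, 57) = 44
Root (Alice): max(19, 44) = 44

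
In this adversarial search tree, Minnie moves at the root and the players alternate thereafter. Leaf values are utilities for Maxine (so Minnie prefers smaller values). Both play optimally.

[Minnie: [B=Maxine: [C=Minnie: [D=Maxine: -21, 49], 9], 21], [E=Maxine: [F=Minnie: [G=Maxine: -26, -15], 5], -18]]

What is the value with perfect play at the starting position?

-15

D (Maxine): max(-21, 49) = 49
C (Minnie): min(49, 9) = 9
B (Maxine): max(9, 21) = 21
G (Maxine): max(-26, -15) = -15
F (Minnie): min(-15, 5) = -15
E (Maxine): max(-15, -18) = -15
Root (Minnie): min(21, -15) = -15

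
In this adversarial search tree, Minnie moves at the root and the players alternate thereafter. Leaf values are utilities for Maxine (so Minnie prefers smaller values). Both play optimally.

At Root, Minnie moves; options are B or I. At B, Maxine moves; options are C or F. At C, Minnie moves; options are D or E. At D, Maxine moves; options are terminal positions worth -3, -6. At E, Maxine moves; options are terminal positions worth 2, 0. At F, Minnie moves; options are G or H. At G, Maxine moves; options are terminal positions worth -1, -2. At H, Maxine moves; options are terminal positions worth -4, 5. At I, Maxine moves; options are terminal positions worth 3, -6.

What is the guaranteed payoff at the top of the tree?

D (Maxine): max(-3, -6) = -3
E (Maxine): max(2, 0) = 2
C (Minnie): min(-3, 2) = -3
G (Maxine): max(-1, -2) = -1
H (Maxine): max(-4, 5) = 5
F (Minnie): min(-1, 5) = -1
B (Maxine): max(-3, -1) = -1
I (Maxine): max(3, -6) = 3
Root (Minnie): min(-1, 3) = -1

-1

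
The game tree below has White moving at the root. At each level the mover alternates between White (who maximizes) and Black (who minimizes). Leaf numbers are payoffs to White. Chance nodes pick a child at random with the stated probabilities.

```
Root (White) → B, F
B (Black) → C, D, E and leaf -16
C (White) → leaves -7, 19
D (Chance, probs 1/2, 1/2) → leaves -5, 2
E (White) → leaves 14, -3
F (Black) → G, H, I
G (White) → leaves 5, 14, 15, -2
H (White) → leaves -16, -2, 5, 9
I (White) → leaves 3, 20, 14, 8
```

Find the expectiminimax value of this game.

9

C (White): max(-7, 19) = 19
D (Chance): 1/2·-5 + 1/2·2 = -1.5
E (White): max(14, -3) = 14
B (Black): min(19, -1.5, 14, -16) = -16
G (White): max(5, 14, 15, -2) = 15
H (White): max(-16, -2, 5, 9) = 9
I (White): max(3, 20, 14, 8) = 20
F (Black): min(15, 9, 20) = 9
Root (White): max(-16, 9) = 9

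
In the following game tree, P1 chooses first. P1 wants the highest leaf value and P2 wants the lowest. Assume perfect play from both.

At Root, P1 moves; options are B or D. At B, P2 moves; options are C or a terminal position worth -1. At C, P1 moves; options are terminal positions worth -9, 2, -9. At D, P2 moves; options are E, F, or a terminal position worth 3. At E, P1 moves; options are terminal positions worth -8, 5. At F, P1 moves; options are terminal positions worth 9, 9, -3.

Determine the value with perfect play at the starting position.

3

C (P1): max(-9, 2, -9) = 2
B (P2): min(2, -1) = -1
E (P1): max(-8, 5) = 5
F (P1): max(9, 9, -3) = 9
D (P2): min(5, 9, 3) = 3
Root (P1): max(-1, 3) = 3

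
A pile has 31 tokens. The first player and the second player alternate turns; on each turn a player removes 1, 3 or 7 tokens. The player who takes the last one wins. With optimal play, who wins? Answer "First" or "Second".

Mark each pile size as W (mover wins) or L (mover loses):
i:   0  1  2  3  4  5  6  7  8  9 10 11 12 13 14 15 16 17 18 19 20 21 22 23 24 25 26 27 28 29 30 31
     L  W  L  W  L  W  L  W  L  W  L  W  L  W  L  W  L  W  L  W  L  W  L  W  L  W  L  W  L  W  L  W
Position 31 is W, so the first player wins.

First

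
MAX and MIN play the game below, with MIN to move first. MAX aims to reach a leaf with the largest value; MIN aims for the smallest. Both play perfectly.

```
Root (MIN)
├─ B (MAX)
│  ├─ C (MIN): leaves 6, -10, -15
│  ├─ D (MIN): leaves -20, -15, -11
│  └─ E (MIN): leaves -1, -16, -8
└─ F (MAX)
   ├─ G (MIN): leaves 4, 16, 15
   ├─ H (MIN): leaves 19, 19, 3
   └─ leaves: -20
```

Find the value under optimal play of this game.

-15

C (MIN): min(6, -10, -15) = -15
D (MIN): min(-20, -15, -11) = -20
E (MIN): min(-1, -16, -8) = -16
B (MAX): max(-15, -20, -16) = -15
G (MIN): min(4, 16, 15) = 4
H (MIN): min(19, 19, 3) = 3
F (MAX): max(4, 3, -20) = 4
Root (MIN): min(-15, 4) = -15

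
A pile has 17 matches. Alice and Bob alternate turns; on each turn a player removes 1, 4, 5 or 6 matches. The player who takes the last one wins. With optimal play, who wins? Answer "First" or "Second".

i:   0  1  2  3  4  5  6  7  8  9 10 11 12 13 14 15 16 17
     L  W  L  W  W  W  W  W  W  L  W  L  W  W  W  W  W  W
Position 17 is W, so the first player wins.

First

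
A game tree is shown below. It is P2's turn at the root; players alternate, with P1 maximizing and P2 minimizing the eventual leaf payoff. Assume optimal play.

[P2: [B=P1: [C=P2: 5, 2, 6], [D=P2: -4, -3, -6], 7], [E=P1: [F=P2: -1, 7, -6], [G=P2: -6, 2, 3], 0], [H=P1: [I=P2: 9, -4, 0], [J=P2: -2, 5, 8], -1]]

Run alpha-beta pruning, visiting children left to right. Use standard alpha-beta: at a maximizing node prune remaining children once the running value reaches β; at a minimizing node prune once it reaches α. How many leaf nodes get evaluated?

C [α=-∞,β=+∞]: v=2
D [α=2,β=+∞]: v=-4 after child 1 ≤ α → α-cutoff, skip 2
B [α=-∞,β=+∞]: v=7
F [α=-∞,β=7]: v=-6
G [α=-6,β=7]: v=-6 after child 1 ≤ α → α-cutoff, skip 2
E [α=-∞,β=7]: v=0
I [α=-∞,β=0]: v=-4
J [α=-4,β=0]: v=-2
H [α=-∞,β=0]: v=-1
Root [α=-∞,β=+∞]: v=-1
Leaves evaluated: 17 of 21.

17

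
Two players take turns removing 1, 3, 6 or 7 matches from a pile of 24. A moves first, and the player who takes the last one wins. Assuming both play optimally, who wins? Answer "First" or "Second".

Second

Compute winning (W) and losing (L) positions by backward induction:
i:   0  1  2  3  4  5  6  7  8  9 10 11 12 13 14 15 16 17 18 19 20 21 22 23 24
     L  W  L  W  L  W  W  W  W  W  W  W  L  W  L  W  L  W  W  W  W  W  W  W  L
Position 24 is L, so the second player wins.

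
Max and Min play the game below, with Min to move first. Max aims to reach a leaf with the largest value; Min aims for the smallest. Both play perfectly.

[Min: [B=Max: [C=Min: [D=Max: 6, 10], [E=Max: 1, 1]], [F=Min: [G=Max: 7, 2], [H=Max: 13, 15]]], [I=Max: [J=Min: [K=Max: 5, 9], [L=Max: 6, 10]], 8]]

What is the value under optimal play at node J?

9

K: max(5, 9) = 9
L: max(6, 10) = 10
J: min(9, 10) = 9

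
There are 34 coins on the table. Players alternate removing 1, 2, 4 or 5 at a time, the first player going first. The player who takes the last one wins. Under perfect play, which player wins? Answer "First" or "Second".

First

W/L table (W = player to move can force a win):
i:   0  1  2  3  4  5  6  7  8  9 10 11 12 13 14 15 16 17 18 19 20 21 22 23 24 25 26 27 28 29 30 31 32 33 34
     L  W  W  L  W  W  L  W  W  L  W  W  L  W  W  L  W  W  L  W  W  L  W  W  L  W  W  L  W  W  L  W  W  L  W
Position 34 is W, so the first player wins.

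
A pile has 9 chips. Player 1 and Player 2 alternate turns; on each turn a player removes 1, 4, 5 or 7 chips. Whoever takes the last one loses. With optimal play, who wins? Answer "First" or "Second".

Positions where the player to move wins (W) vs loses (L):
i:   0  1  2  3  4  5  6  7  8  9
     W  L  W  L  W  W  W  W  W  L
Position 9 is L, so the second player wins.

Second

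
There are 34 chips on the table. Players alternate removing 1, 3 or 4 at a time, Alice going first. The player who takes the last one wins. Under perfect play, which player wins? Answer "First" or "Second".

Positions where the player to move wins (W) vs loses (L):
i:   0  1  2  3  4  5  6  7  8  9 10 11 12 13 14 15 16 17 18 19 20 21 22 23 24 25 26 27 28 29 30 31 32 33 34
     L  W  L  W  W  W  W  L  W  L  W  W  W  W  L  W  L  W  W  W  W  L  W  L  W  W  W  W  L  W  L  W  W  W  W
Position 34 is W, so the first player wins.

First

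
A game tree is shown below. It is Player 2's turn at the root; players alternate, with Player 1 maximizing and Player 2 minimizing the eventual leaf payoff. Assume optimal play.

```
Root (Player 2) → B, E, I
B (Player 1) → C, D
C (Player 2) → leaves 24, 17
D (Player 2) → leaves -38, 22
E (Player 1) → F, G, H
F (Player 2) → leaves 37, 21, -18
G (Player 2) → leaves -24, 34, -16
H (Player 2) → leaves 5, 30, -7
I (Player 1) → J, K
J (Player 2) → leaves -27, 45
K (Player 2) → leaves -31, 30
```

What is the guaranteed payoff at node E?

F: min(37, 21, -18) = -18
G: min(-24, 34, -16) = -24
H: min(5, 30, -7) = -7
E: max(-18, -24, -7) = -7

-7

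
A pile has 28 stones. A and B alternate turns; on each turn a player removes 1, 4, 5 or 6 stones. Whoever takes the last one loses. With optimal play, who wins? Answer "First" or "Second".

i:   0  1  2  3  4  5  6  7  8  9 10 11 12 13 14 15 16 17 18 19 20 21 22 23 24 25 26 27 28
     W  L  W  L  W  W  W  W  W  W  L  W  L  W  W  W  W  W  W  L  W  L  W  W  W  W  W  W  L
Position 28 is L, so the second player wins.

Second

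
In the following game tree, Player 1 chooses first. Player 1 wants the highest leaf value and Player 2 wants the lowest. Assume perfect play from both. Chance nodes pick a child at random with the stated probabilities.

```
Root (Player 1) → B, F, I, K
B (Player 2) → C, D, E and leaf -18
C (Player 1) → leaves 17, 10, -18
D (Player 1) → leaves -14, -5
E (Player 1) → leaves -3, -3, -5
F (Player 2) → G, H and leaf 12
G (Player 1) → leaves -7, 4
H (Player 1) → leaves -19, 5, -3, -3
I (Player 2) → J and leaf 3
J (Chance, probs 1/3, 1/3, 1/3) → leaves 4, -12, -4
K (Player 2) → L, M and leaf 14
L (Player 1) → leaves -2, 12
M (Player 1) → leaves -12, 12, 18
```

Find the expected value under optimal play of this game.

12

C (Player 1): max(17, 10, -18) = 17
D (Player 1): max(-14, -5) = -5
E (Player 1): max(-3, -3, -5) = -3
B (Player 2): min(17, -5, -3, -18) = -18
G (Player 1): max(-7, 4) = 4
H (Player 1): max(-19, 5, -3, -3) = 5
F (Player 2): min(4, 5, 12) = 4
J (Chance): 1/3·4 + 1/3·-12 + 1/3·-4 = -4
I (Player 2): min(-4, 3) = -4
L (Player 1): max(-2, 12) = 12
M (Player 1): max(-12, 12, 18) = 18
K (Player 2): min(12, 18, 14) = 12
Root (Player 1): max(-18, 4, -4, 12) = 12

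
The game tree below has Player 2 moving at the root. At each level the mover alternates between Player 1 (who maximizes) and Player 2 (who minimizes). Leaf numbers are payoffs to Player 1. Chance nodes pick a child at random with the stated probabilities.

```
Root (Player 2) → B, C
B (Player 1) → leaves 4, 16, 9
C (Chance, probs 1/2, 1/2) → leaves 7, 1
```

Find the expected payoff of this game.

B (Player 1): max(4, 16, 9) = 16
C (Chance): 1/2·7 + 1/2·1 = 4
Root (Player 2): min(16, 4) = 4

4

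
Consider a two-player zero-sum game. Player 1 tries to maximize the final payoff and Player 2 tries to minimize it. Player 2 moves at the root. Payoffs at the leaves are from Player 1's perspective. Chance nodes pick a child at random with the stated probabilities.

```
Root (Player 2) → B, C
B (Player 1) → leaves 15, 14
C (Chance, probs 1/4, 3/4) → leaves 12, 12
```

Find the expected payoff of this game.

12

B (Player 1): max(15, 14) = 15
C (Chance): 1/4·12 + 3/4·12 = 12
Root (Player 2): min(15, 12) = 12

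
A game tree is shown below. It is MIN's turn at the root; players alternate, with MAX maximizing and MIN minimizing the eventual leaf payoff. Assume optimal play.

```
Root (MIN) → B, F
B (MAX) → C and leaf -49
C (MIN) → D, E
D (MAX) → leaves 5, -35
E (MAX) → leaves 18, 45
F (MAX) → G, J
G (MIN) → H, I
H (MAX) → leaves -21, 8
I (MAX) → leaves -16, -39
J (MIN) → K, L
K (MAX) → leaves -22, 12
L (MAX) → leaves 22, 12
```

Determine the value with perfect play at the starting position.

D (MAX): max(5, -35) = 5
E (MAX): max(18, 45) = 45
C (MIN): min(5, 45) = 5
B (MAX): max(5, -49) = 5
H (MAX): max(-21, 8) = 8
I (MAX): max(-16, -39) = -16
G (MIN): min(8, -16) = -16
K (MAX): max(-22, 12) = 12
L (MAX): max(22, 12) = 22
J (MIN): min(12, 22) = 12
F (MAX): max(-16, 12) = 12
Root (MIN): min(5, 12) = 5

5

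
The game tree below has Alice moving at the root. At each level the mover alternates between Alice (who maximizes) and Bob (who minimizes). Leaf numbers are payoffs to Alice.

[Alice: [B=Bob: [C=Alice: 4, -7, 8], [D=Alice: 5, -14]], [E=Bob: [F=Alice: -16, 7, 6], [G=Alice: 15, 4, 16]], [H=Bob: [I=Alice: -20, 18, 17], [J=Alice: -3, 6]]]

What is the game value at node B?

5

C: max(4, -7, 8) = 8
D: max(5, -14) = 5
B: min(8, 5) = 5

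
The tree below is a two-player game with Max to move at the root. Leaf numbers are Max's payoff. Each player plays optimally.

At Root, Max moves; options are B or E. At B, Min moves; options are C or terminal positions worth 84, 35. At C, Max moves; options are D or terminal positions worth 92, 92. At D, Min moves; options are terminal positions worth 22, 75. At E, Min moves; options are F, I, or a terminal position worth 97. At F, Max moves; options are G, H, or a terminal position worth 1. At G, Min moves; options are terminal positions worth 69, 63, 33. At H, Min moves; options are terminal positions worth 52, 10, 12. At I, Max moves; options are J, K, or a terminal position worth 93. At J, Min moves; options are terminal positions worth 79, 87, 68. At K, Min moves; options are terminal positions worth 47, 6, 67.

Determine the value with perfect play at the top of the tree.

35

D (Min): min(22, 75) = 22
C (Max): max(22, 92, 92) = 92
B (Min): min(92, 84, 35) = 35
G (Min): min(69, 63, 33) = 33
H (Min): min(52, 10, 12) = 10
F (Max): max(33, 10, 1) = 33
J (Min): min(79, 87, 68) = 68
K (Min): min(47, 6, 67) = 6
I (Max): max(68, 6, 93) = 93
E (Min): min(33, 93, 97) = 33
Root (Max): max(35, 33) = 35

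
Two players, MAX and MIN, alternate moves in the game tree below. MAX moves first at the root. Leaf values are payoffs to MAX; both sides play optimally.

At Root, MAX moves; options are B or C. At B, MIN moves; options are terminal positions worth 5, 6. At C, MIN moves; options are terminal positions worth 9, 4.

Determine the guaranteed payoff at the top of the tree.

5

B (MIN): min(5, 6) = 5
C (MIN): min(9, 4) = 4
Root (MAX): max(5, 4) = 5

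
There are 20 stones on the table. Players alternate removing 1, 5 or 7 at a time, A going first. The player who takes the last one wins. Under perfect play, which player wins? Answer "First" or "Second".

Second

Compute winning (W) and losing (L) positions by backward induction:
i:   0  1  2  3  4  5  6  7  8  9 10 11 12 13 14 15 16 17 18 19 20
     L  W  L  W  L  W  L  W  L  W  L  W  L  W  L  W  L  W  L  W  L
Position 20 is L, so the second player wins.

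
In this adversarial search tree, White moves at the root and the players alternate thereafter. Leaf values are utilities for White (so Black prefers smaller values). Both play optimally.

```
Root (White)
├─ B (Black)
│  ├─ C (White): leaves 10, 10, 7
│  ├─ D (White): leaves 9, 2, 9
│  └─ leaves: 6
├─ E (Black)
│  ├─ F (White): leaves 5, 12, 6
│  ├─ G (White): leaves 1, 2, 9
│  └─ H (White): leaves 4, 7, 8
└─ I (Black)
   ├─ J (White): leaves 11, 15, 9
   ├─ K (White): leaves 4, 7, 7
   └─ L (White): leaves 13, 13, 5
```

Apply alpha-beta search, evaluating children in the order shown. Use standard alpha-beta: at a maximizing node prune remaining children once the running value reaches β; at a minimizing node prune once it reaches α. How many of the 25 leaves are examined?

22

C [α=-∞,β=+∞]: v=10
D [α=-∞,β=10]: v=9
B [α=-∞,β=+∞]: v=6
F [α=6,β=+∞]: v=12
G [α=6,β=12]: v=9
H [α=6,β=9]: v=8
E [α=6,β=+∞]: v=8
J [α=8,β=+∞]: v=15
K [α=8,β=15]: v=7
I [α=8,β=+∞]: v=7 after child 2 ≤ α → α-cutoff, skip 1
Root [α=-∞,β=+∞]: v=8
Leaves evaluated: 22 of 25.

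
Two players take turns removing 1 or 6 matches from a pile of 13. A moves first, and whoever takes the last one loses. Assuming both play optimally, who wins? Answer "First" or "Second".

Positions where the player to move wins (W) vs loses (L):
i:   0  1  2  3  4  5  6  7  8  9 10 11 12 13
     W  L  W  L  W  L  W  W  L  W  L  W  L  W
Position 13 is W, so the first player wins.

First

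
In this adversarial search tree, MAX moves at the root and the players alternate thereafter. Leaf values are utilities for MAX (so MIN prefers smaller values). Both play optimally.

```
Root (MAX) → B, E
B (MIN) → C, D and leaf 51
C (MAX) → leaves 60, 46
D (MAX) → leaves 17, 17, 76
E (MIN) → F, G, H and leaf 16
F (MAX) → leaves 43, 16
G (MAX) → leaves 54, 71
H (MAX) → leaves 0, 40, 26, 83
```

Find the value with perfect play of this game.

C (MAX): max(60, 46) = 60
D (MAX): max(17, 17, 76) = 76
B (MIN): min(60, 76, 51) = 51
F (MAX): max(43, 16) = 43
G (MAX): max(54, 71) = 71
H (MAX): max(0, 40, 26, 83) = 83
E (MIN): min(43, 71, 83, 16) = 16
Root (MAX): max(51, 16) = 51

51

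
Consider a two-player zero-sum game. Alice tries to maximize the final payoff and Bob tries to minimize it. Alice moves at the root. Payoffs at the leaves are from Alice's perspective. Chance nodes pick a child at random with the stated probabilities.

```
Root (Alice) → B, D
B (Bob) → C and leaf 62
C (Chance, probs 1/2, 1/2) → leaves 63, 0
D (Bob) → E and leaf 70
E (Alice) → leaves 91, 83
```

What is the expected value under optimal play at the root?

C (Chance): 1/2·63 + 1/2·0 = 31.5
B (Bob): min(31.5, 62) = 31.5
E (Alice): max(91, 83) = 91
D (Bob): min(91, 70) = 70
Root (Alice): max(31.5, 70) = 70

70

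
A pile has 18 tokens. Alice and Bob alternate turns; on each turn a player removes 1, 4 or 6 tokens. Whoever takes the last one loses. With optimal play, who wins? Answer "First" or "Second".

Second

Mark each pile size as W (mover wins) or L (mover loses):
i:   0  1  2  3  4  5  6  7  8  9 10 11 12 13 14 15 16 17 18
     W  L  W  L  W  W  L  W  L  W  W  L  W  L  W  W  L  W  L
Position 18 is L, so the second player wins.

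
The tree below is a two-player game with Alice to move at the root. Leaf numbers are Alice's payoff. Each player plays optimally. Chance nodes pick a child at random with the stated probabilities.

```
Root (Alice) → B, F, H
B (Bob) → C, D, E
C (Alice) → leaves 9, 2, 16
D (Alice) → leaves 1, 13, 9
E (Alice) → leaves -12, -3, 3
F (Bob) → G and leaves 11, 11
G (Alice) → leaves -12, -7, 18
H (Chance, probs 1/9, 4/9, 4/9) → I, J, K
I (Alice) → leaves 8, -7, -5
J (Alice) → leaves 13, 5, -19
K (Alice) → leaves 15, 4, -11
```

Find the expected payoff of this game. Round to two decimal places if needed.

13.33

C (Alice): max(9, 2, 16) = 16
D (Alice): max(1, 13, 9) = 13
E (Alice): max(-12, -3, 3) = 3
B (Bob): min(16, 13, 3) = 3
G (Alice): max(-12, -7, 18) = 18
F (Bob): min(18, 11, 11) = 11
I (Alice): max(8, -7, -5) = 8
J (Alice): max(13, 5, -19) = 13
K (Alice): max(15, 4, -11) = 15
H (Chance): 1/9·8 + 4/9·13 + 4/9·15 = 13.33
Root (Alice): max(3, 11, 13.33) = 13.33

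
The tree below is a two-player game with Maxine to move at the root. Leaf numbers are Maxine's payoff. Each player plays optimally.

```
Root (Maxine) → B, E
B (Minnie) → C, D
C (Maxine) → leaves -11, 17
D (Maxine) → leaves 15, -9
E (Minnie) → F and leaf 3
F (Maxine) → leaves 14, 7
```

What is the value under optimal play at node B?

15

C: max(-11, 17) = 17
D: max(15, -9) = 15
B: min(17, 15) = 15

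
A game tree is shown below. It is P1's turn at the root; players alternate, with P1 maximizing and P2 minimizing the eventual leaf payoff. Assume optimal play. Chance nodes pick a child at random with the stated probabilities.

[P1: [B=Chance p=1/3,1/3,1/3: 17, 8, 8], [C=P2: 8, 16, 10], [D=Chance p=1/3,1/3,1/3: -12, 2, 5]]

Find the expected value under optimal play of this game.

11

B (Chance): 1/3·17 + 1/3·8 + 1/3·8 = 11
C (P2): min(8, 16, 10) = 8
D (Chance): 1/3·-12 + 1/3·2 + 1/3·5 = -1.67
Root (P1): max(11, 8, -1.67) = 11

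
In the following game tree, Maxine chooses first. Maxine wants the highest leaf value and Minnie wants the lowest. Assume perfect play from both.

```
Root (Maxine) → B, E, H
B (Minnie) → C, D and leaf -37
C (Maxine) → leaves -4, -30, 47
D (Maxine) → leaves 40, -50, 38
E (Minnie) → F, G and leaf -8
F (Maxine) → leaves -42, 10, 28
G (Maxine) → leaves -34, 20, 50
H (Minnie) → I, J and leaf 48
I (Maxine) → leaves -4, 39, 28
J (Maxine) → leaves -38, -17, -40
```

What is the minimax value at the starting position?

C (Maxine): max(-4, -30, 47) = 47
D (Maxine): max(40, -50, 38) = 40
B (Minnie): min(47, 40, -37) = -37
F (Maxine): max(-42, 10, 28) = 28
G (Maxine): max(-34, 20, 50) = 50
E (Minnie): min(28, 50, -8) = -8
I (Maxine): max(-4, 39, 28) = 39
J (Maxine): max(-38, -17, -40) = -17
H (Minnie): min(39, -17, 48) = -17
Root (Maxine): max(-37, -8, -17) = -8

-8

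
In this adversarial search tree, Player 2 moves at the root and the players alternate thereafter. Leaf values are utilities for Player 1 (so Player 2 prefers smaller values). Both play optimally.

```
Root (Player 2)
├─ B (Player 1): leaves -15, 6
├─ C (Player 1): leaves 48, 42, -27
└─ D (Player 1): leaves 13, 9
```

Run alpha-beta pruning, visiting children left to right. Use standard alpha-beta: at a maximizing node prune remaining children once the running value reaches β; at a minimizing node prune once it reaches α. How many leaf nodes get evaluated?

4

B [α=-∞,β=+∞]: v=6
C [α=-∞,β=6]: v=48 after child 1 ≥ β → β-cutoff, skip 2
D [α=-∞,β=6]: v=13 after child 1 ≥ β → β-cutoff, skip 1
Root [α=-∞,β=+∞]: v=6
Leaves evaluated: 4 of 7.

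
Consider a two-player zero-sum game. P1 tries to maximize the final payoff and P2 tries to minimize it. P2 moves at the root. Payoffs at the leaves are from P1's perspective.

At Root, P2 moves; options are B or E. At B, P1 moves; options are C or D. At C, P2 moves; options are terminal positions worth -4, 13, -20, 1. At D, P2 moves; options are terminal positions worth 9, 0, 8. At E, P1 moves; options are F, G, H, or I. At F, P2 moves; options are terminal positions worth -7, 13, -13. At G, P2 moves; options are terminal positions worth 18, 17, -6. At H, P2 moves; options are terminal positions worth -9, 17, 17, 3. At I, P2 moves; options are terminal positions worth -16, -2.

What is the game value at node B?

C: min(-4, 13, -20, 1) = -20
D: min(9, 0, 8) = 0
B: max(-20, 0) = 0

0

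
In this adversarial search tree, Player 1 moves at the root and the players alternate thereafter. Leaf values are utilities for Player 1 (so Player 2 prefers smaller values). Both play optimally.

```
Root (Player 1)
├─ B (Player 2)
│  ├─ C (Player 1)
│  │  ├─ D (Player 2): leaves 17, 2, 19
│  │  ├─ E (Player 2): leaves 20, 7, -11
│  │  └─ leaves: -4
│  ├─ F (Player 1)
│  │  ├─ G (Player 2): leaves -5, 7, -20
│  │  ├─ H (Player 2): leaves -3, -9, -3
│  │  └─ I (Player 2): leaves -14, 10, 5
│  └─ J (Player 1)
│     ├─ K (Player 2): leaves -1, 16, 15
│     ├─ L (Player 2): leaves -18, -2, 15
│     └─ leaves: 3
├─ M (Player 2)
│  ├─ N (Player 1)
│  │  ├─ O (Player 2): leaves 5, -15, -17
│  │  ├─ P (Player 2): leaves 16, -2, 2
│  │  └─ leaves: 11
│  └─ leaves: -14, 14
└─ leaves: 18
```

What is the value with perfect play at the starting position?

18

D (Player 2): min(17, 2, 19) = 2
E (Player 2): min(20, 7, -11) = -11
C (Player 1): max(2, -11, -4) = 2
G (Player 2): min(-5, 7, -20) = -20
H (Player 2): min(-3, -9, -3) = -9
I (Player 2): min(-14, 10, 5) = -14
F (Player 1): max(-20, -9, -14) = -9
K (Player 2): min(-1, 16, 15) = -1
L (Player 2): min(-18, -2, 15) = -18
J (Player 1): max(-1, -18, 3) = 3
B (Player 2): min(2, -9, 3) = -9
O (Player 2): min(5, -15, -17) = -17
P (Player 2): min(16, -2, 2) = -2
N (Player 1): max(-17, -2, 11) = 11
M (Player 2): min(11, -14, 14) = -14
Root (Player 1): max(-9, -14, 18) = 18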